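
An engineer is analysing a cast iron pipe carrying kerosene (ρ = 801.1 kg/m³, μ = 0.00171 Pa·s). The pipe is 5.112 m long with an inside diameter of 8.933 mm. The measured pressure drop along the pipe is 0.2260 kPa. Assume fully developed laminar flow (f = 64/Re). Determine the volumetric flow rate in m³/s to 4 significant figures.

Q ≈ 4.041×10^-6 m³/s

For laminar flow, f = 64/Re with Re = ρVD/μ, so Darcy-Weisbach reduces to ΔP = 32μLV/D². Solving for V: V = ΔP·D²/(32μL) = 226·(0.008933)²/(32·0.00171·5.112) = 0.06447 m/s.
Check: Re = ρVD/μ = 801.1·0.06447·0.008933/0.00171 = 269.8 < 2300, so the laminar assumption holds.
Q = V·A = 0.06447·(π/4·0.008933²) = 4.041e-06 m³/s = 4.041×10^-6 m³/s.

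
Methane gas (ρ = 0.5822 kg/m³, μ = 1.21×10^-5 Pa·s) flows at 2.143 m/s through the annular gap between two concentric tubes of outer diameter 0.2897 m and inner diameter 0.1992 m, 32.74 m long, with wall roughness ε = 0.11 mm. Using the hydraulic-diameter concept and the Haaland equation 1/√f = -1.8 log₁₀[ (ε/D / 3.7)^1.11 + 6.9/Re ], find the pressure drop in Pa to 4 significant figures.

ΔP ≈ 15.96 Pa

Hydraulic diameter D_h = 4A/P = D_o - D_i = 0.2897 - 0.1992 = 0.0905 m.
Re = ρVD_h/μ = 0.5822·2.143·0.0905/1.21e-05 = 9332.
ε/D_h = 0.00011/0.0905 = 0.00122; Haaland gives 1/√f = -1.8 log₁₀[0.000136+0.000739] = 5.504, so f = 0.03301.
ΔP = f(L/D_h)(ρV²/2) = 0.03301·32.74/0.0905·1.337 = 15.96 Pa.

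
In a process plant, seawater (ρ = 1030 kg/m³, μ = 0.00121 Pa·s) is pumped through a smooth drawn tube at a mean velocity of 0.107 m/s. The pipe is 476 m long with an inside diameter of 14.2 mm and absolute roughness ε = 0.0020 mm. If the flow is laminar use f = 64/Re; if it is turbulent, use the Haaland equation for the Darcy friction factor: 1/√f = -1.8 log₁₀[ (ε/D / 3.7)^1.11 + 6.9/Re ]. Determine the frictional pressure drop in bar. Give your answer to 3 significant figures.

ΔP ≈ 0.0978 bar

Reynolds number Re = ρVD/μ = 1030 · 0.107 · 0.0142 / 0.00121 = 1293.
Re < 2300 → laminar flow, so f = 64/Re = 64/1293 = 0.04948 (the turbulent correlation is not needed).
Darcy-Weisbach: ΔP = f(L/D)(ρV²/2) = 0.04948·(476/0.0142)·(1030·0.107²/2) = 0.04948·3.352e+04·5.896 = 9780 Pa.
ΔP = 9780 Pa = 0.0978 bar.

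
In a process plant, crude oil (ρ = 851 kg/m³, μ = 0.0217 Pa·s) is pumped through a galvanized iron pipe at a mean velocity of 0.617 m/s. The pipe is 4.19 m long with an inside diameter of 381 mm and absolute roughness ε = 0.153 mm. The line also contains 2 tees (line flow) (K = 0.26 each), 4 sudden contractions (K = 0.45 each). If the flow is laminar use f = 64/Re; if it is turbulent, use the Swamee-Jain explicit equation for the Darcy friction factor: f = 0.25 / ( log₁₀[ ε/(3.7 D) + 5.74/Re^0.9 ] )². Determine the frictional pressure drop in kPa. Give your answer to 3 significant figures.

ΔP ≈ 0.433 kPa

Reynolds number Re = ρVD/μ = 851 · 0.617 · 0.381 / 0.0217 = 9219.
Re > 4000 → turbulent. Relative roughness ε/D = 0.000153/0.381 = 0.000402. Swamee-Jain: f = 0.25/(log₁₀[0.000402/3.7 + 5.74/9219^0.9])² = 0.25/(log₁₀[0.000109 + 0.00155])² = 0.25/(-2.78)² = 0.03235.
Total minor-loss coefficient ΣK = 2·0.26 + 4·0.45 = 2.32.
ΔP = [f·L/D + ΣK]·(ρV²/2) = [0.03235·4.19/0.381 + 2.32]·(851·0.617²/2) = [0.3558 + 2.32]·162 = 433.4 Pa.
ΔP = 433.4 Pa = 0.433 kPa.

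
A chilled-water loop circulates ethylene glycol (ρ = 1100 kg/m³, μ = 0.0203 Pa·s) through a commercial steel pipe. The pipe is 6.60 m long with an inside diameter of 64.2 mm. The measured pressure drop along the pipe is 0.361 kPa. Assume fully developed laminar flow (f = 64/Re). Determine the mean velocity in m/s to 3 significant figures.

V ≈ 0.347 m/s

For laminar flow, f = 64/Re with Re = ρVD/μ, so Darcy-Weisbach reduces to ΔP = 32μLV/D². Solving for V: V = ΔP·D²/(32μL) = 361·(0.0642)²/(32·0.0203·6.6) = 0.347 m/s.
Check: Re = ρVD/μ = 1100·0.347·0.0642/0.0203 = 1207 < 2300, so the laminar assumption holds.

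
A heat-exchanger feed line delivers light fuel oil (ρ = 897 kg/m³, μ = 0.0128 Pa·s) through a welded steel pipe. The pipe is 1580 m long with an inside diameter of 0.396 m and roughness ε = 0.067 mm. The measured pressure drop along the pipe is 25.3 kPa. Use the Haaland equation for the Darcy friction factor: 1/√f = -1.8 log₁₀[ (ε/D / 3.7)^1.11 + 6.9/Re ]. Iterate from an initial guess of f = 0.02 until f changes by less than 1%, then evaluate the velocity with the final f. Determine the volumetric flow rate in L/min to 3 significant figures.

Q ≈ 5460 L/min

Rearranging Darcy-Weisbach: V = √(2·ΔP·D/(f·L·ρ)). With ε/D = 6.7e-05/0.396 = 0.000169, iterate starting from f = 0.02:
  f = 0.02 → V = √(2·2.53e+04·0.396/(0.02·1580·897)) = 0.8408 m/s; Re = ρVD/μ = 2.333e+04; f → 0.02509
  f = 0.02509 → V = 0.7507 m/s; Re = 2.083e+04; f → 0.02578
  f = 0.02578 → V = 0.7406 m/s; Re = 2.055e+04; f → 0.02586
Converged (Δf/f < 1%). With the final f = 0.02586: V = √(2·2.53e+04·0.396/(0.02586·1580·897)) = 0.7394 m/s.
Q = V·A = 0.7394·(π/4·0.396²) = 0.09107 m³/s = 5460 L/min.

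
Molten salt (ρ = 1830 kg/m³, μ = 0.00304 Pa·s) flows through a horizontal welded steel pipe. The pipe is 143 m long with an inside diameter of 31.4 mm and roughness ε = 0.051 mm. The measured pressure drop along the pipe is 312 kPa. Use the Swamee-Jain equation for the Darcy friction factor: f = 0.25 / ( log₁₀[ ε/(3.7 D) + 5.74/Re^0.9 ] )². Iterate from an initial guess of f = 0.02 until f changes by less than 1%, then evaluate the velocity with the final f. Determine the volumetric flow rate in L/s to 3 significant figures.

Q ≈ 1.28 L/s

Rearranging Darcy-Weisbach: V = √(2·ΔP·D/(f·L·ρ)). With ε/D = 5.1e-05/0.0314 = 0.00162, iterate starting from f = 0.02:
  f = 0.02 → V = √(2·3.12e+05·0.0314/(0.02·143·1830)) = 1.935 m/s; Re = ρVD/μ = 3.657e+04; f → 0.02684
  f = 0.02684 → V = 1.67 m/s; Re = 3.157e+04; f → 0.02738
  f = 0.02738 → V = 1.654 m/s; Re = 3.126e+04; f → 0.02742
Converged (Δf/f < 1%). With the final f = 0.02742: V = √(2·3.12e+05·0.0314/(0.02742·143·1830)) = 1.652 m/s.
Q = V·A = 1.652·(π/4·0.0314²) = 0.00128 m³/s = 1.28 L/s.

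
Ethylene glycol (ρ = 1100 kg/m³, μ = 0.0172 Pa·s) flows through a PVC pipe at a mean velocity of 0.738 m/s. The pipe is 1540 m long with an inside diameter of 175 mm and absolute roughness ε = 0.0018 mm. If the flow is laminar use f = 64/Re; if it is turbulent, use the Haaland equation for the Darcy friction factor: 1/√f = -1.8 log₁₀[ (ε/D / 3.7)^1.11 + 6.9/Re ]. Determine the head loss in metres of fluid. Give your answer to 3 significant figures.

Reynolds number Re = ρVD/μ = 1100 · 0.738 · 0.175 / 0.0172 = 8260.
Re > 4000 → turbulent. Relative roughness ε/D = 1.8e-06/0.175 = 1.03e-05. Haaland: 1/√f = -1.8 log₁₀[(1.03e-05/3.7)^1.11 + 6.9/8260] = -1.8 log₁₀[6.81e-07 + 0.000835] = 5.54, so f = 0.03258.
Darcy-Weisbach: ΔP = f(L/D)(ρV²/2) = 0.03258·(1540/0.175)·(1100·0.738²/2) = 0.03258·8800·299.6 = 8.589e+04 Pa.
Head loss h_f = ΔP/(ρg) = 8.589e+04/(1100·9.81) = 7.96 m.

h_f ≈ 7.96 m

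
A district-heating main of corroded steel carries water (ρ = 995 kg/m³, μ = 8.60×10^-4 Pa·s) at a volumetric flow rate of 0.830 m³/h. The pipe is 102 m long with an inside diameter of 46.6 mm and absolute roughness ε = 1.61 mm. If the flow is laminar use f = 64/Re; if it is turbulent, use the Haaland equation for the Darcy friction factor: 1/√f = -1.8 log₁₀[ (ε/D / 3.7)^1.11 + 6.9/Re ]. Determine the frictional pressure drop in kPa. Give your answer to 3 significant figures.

Q = 0.830 m³/h = 0.830/3600 = 0.0002306 m³/s.
Cross-sectional area A = πD²/4 = π(0.0466)²/4 = 0.001706 m²; mean velocity V = Q/A = 0.0002306/0.001706 = 0.1352 m/s.
Reynolds number Re = ρVD/μ = 995 · 0.1352 · 0.0466 / 0.00086 = 7288.
Re > 4000 → turbulent. Relative roughness ε/D = 0.00161/0.0466 = 0.0345. Haaland: 1/√f = -1.8 log₁₀[(0.0345/3.7)^1.11 + 6.9/7288] = -1.8 log₁₀[0.00558 + 0.000947] = 3.933, so f = 0.06465.
Darcy-Weisbach: ΔP = f(L/D)(ρV²/2) = 0.06465·(102/0.0466)·(995·0.1352²/2) = 0.06465·2189·9.091 = 1286 Pa.
ΔP = 1286 Pa = 1.29 kPa.

ΔP ≈ 1.29 kPa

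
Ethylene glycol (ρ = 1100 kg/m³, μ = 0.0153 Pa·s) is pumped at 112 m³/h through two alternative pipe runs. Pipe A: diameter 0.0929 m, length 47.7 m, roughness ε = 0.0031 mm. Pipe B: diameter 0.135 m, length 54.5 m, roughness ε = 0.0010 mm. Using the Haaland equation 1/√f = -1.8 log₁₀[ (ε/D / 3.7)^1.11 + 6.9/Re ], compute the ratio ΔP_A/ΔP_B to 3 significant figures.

Pipe A: V = Q/A = 0.03111/0.006778 = 4.59 m/s; Re = 3.066e+04; ε/D = 3.34e-05; Haaland → f = 0.02326; ΔP_A = f(L/D)(ρV²/2) = 1.384e+05 Pa.
Pipe B: V = Q/A = 0.03111/0.01431 = 2.173 m/s; Re = 2.11e+04; ε/D = 7.41e-06; Haaland → f = 0.02542; ΔP_B = f(L/D)(ρV²/2) = 2.666e+04 Pa.
ΔP_A/ΔP_B = 1.384e+05/2.666e+04 = 5.19.

ΔP_A/ΔP_B ≈ 5.19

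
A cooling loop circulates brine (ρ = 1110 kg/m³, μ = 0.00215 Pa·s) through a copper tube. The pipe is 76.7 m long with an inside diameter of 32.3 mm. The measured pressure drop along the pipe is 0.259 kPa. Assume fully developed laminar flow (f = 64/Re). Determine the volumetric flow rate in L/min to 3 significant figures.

Q ≈ 2.52 L/min

For laminar flow, f = 64/Re with Re = ρVD/μ, so Darcy-Weisbach reduces to ΔP = 32μLV/D². Solving for V: V = ΔP·D²/(32μL) = 259·(0.0323)²/(32·0.00215·76.7) = 0.05121 m/s.
Check: Re = ρVD/μ = 1110·0.05121·0.0323/0.00215 = 853.9 < 2300, so the laminar assumption holds.
Q = V·A = 0.05121·(π/4·0.0323²) = 4.196e-05 m³/s = 2.52 L/min.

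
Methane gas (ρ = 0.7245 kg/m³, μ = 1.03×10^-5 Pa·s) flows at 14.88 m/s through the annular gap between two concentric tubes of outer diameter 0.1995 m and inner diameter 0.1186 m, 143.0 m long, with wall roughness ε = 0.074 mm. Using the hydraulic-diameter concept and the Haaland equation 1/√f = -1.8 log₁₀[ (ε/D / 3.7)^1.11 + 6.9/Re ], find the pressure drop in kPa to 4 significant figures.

ΔP ≈ 3.123 kPa

Hydraulic diameter D_h = 4A/P = D_o - D_i = 0.1995 - 0.1186 = 0.0809 m.
Re = ρVD_h/μ = 0.7245·14.88·0.0809/1.03e-05 = 8.467e+04.
ε/D_h = 7.4e-05/0.0809 = 0.000915; Haaland gives 1/√f = -1.8 log₁₀[9.92e-05+8.15e-05] = 6.738, so f = 0.02203.
ΔP = f(L/D_h)(ρV²/2) = 0.02203·143/0.0809·80.21 = 3123 Pa.
ΔP = 3.123 kPa.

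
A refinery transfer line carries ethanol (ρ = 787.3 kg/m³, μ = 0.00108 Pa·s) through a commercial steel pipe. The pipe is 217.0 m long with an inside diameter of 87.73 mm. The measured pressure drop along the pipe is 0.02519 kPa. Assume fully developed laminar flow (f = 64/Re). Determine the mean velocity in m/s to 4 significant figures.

For laminar flow, f = 64/Re with Re = ρVD/μ, so Darcy-Weisbach reduces to ΔP = 32μLV/D². Solving for V: V = ΔP·D²/(32μL) = 25.19·(0.08773)²/(32·0.00108·217) = 0.02585 m/s.
Check: Re = ρVD/μ = 787.3·0.02585·0.08773/0.00108 = 1653 < 2300, so the laminar assumption holds.

V ≈ 0.02585 m/s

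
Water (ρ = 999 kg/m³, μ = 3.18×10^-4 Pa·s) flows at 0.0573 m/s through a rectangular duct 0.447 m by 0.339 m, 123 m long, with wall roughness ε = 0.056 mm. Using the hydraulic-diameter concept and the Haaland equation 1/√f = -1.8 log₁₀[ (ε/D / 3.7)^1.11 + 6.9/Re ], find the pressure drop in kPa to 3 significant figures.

Hydraulic diameter D_h = 4A/P = 4·(0.447·0.339)/(2·(0.447+0.339)) = 0.6061/1.572 = 0.3856 m.
Re = ρVD_h/μ = 999·0.0573·0.3856/0.000318 = 6.941e+04.
ε/D_h = 5.6e-05/0.3856 = 0.000145; Haaland gives 1/√f = -1.8 log₁₀[1.29e-05+9.94e-05] = 7.11, so f = 0.01978.
ΔP = f(L/D_h)(ρV²/2) = 0.01978·123/0.3856·1.64 = 10.35 Pa.
ΔP = 0.0104 kPa.

ΔP ≈ 0.0104 kPa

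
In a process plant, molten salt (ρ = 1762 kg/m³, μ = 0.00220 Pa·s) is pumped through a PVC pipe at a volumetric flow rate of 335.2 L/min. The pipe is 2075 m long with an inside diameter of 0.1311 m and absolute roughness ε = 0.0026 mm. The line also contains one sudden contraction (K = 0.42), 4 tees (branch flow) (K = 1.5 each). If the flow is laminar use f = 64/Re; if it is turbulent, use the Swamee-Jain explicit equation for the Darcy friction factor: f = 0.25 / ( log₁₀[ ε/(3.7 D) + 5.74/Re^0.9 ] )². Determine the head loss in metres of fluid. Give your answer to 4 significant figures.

Q = 335.2 L/min = 335.2/60000 = 0.005587 m³/s.
Cross-sectional area A = πD²/4 = π(0.1311)²/4 = 0.0135 m²; mean velocity V = Q/A = 0.005587/0.0135 = 0.4139 m/s.
Reynolds number Re = ρVD/μ = 1762 · 0.4139 · 0.1311 / 0.0022 = 4.346e+04.
Re > 4000 → turbulent. Relative roughness ε/D = 2.6e-06/0.1311 = 1.98e-05. Swamee-Jain: f = 0.25/(log₁₀[1.98e-05/3.7 + 5.74/4.346e+04^0.9])² = 0.25/(log₁₀[5.36e-06 + 0.000384])² = 0.25/(-3.409)² = 0.02151.
Total minor-loss coefficient ΣK = 1·0.42 + 4·1.5 = 6.42.
ΔP = [f·L/D + ΣK]·(ρV²/2) = [0.02151·2075/0.1311 + 6.42]·(1762·0.4139²/2) = [340.4 + 6.42]·150.9 = 5.234e+04 Pa.
Head loss h_f = ΔP/(ρg) = 5.234e+04/(1762·9.81) = 3.028 m.

h_f ≈ 3.028 m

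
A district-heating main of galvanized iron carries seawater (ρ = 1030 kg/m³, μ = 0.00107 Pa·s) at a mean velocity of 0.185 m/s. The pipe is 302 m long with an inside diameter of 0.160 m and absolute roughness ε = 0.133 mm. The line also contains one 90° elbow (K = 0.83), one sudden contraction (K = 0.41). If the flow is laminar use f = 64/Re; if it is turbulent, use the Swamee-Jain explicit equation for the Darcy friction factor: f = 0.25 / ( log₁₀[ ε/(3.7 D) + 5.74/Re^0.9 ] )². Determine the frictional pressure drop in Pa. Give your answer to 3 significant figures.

Reynolds number Re = ρVD/μ = 1030 · 0.185 · 0.16 / 0.00107 = 2.849e+04.
Re > 4000 → turbulent. Relative roughness ε/D = 0.000133/0.16 = 0.000831. Swamee-Jain: f = 0.25/(log₁₀[0.000831/3.7 + 5.74/2.849e+04^0.9])² = 0.25/(log₁₀[0.000225 + 0.000562])² = 0.25/(-3.104)² = 0.02594.
Total minor-loss coefficient ΣK = 1·0.83 + 1·0.41 = 1.24.
ΔP = [f·L/D + ΣK]·(ρV²/2) = [0.02594·302/0.16 + 1.24]·(1030·0.185²/2) = [48.97 + 1.24]·17.63 = 884.9 Pa.

ΔP ≈ 885 Pa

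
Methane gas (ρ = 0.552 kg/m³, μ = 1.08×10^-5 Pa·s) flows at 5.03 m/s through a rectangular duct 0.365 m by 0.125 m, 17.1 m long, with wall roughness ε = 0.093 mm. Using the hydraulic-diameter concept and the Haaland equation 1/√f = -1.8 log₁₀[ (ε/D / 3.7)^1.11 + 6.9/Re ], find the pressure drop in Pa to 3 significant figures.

Hydraulic diameter D_h = 4A/P = 4·(0.365·0.125)/(2·(0.365+0.125)) = 0.1825/0.98 = 0.1862 m.
Re = ρVD_h/μ = 0.552·5.03·0.1862/1.08e-05 = 4.788e+04.
ε/D_h = 9.3e-05/0.1862 = 0.000499; Haaland gives 1/√f = -1.8 log₁₀[5.06e-05+0.000144] = 6.679, so f = 0.02242.
ΔP = f(L/D_h)(ρV²/2) = 0.02242·17.1/0.1862·6.983 = 14.37 Pa.

ΔP ≈ 14.4 Pa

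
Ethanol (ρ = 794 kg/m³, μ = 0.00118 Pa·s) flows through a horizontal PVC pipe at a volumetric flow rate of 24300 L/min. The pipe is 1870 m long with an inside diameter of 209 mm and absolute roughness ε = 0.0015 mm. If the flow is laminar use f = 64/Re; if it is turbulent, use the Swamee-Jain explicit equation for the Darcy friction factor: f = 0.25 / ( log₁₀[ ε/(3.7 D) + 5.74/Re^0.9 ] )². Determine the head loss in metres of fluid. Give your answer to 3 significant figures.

h_f ≈ 694 m

Q = 24300 L/min = 24300/60000 = 0.405 m³/s.
Cross-sectional area A = πD²/4 = π(0.209)²/4 = 0.03431 m²; mean velocity V = Q/A = 0.405/0.03431 = 11.81 m/s.
Reynolds number Re = ρVD/μ = 794 · 11.81 · 0.209 / 0.00118 = 1.66e+06.
Re > 4000 → turbulent. Relative roughness ε/D = 1.5e-06/0.209 = 7.18e-06. Swamee-Jain: f = 0.25/(log₁₀[7.18e-06/3.7 + 5.74/1.66e+06^0.9])² = 0.25/(log₁₀[1.94e-06 + 1.45e-05])² = 0.25/(-4.785)² = 0.01092.
Darcy-Weisbach: ΔP = f(L/D)(ρV²/2) = 0.01092·(1870/0.209)·(794·11.81²/2) = 0.01092·8947·5.533e+04 = 5.406e+06 Pa.
Head loss h_f = ΔP/(ρg) = 5.406e+06/(794·9.81) = 694 m.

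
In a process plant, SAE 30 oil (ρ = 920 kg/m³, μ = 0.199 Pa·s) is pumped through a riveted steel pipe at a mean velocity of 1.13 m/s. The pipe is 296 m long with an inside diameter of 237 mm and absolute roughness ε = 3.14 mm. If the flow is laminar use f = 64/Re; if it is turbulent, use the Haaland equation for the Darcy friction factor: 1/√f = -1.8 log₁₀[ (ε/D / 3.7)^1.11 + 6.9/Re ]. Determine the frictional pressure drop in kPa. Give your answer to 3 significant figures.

Reynolds number Re = ρVD/μ = 920 · 1.13 · 0.237 / 0.199 = 1238.
Re < 2300 → laminar flow, so f = 64/Re = 64/1238 = 0.05169 (the turbulent correlation is not needed).
Darcy-Weisbach: ΔP = f(L/D)(ρV²/2) = 0.05169·(296/0.237)·(920·1.13²/2) = 0.05169·1249·587.4 = 3.792e+04 Pa.
ΔP = 3.792e+04 Pa = 37.9 kPa.

ΔP ≈ 37.9 kPa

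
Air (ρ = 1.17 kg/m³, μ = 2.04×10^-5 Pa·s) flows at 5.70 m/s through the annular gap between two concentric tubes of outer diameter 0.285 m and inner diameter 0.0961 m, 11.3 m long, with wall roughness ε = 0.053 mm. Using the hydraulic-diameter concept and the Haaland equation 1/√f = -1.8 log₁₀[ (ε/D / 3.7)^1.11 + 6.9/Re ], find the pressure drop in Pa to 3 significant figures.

Hydraulic diameter D_h = 4A/P = D_o - D_i = 0.285 - 0.0961 = 0.1889 m.
Re = ρVD_h/μ = 1.17·5.7·0.1889/2.04e-05 = 6.175e+04.
ε/D_h = 5.3e-05/0.1889 = 0.000281; Haaland gives 1/√f = -1.8 log₁₀[2.67e-05+0.000112] = 6.946, so f = 0.02073.
ΔP = f(L/D_h)(ρV²/2) = 0.02073·11.3/0.1889·19.01 = 23.57 Pa.

ΔP ≈ 23.6 Pa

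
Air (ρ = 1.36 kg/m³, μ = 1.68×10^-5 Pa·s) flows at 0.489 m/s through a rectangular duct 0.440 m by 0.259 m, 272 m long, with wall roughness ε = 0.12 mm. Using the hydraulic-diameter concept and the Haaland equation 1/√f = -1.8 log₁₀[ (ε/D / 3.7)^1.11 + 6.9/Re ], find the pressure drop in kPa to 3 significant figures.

Hydraulic diameter D_h = 4A/P = 4·(0.44·0.259)/(2·(0.44+0.259)) = 0.4558/1.398 = 0.3261 m.
Re = ρVD_h/μ = 1.36·0.489·0.3261/1.68e-05 = 1.291e+04.
ε/D_h = 0.00012/0.3261 = 0.000368; Haaland gives 1/√f = -1.8 log₁₀[3.61e-05+0.000535] = 5.839, so f = 0.02934.
ΔP = f(L/D_h)(ρV²/2) = 0.02934·272/0.3261·0.1626 = 3.979 Pa.
ΔP = 0.00398 kPa.

ΔP ≈ 0.00398 kPa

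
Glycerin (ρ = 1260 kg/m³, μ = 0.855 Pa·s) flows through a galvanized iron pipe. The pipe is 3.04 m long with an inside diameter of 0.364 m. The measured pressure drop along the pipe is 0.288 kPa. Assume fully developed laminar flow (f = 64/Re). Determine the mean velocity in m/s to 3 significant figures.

For laminar flow, f = 64/Re with Re = ρVD/μ, so Darcy-Weisbach reduces to ΔP = 32μLV/D². Solving for V: V = ΔP·D²/(32μL) = 288·(0.364)²/(32·0.855·3.04) = 0.4588 m/s.
Check: Re = ρVD/μ = 1260·0.4588·0.364/0.855 = 246.1 < 2300, so the laminar assumption holds.

V ≈ 0.459 m/s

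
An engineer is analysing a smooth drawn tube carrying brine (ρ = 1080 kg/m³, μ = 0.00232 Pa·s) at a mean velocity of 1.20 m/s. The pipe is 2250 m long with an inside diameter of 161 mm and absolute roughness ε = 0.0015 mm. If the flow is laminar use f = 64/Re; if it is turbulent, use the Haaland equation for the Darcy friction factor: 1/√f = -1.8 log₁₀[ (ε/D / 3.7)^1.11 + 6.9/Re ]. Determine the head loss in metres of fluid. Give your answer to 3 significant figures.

h_f ≈ 18.7 m

Reynolds number Re = ρVD/μ = 1080 · 1.2 · 0.161 / 0.00232 = 8.994e+04.
Re > 4000 → turbulent. Relative roughness ε/D = 1.5e-06/0.161 = 9.32e-06. Haaland: 1/√f = -1.8 log₁₀[(9.32e-06/3.7)^1.11 + 6.9/8.994e+04] = -1.8 log₁₀[6.1e-07 + 7.67e-05] = 7.401, so f = 0.01826.
Darcy-Weisbach: ΔP = f(L/D)(ρV²/2) = 0.01826·(2250/0.161)·(1080·1.2²/2) = 0.01826·1.398e+04·777.6 = 1.984e+05 Pa.
Head loss h_f = ΔP/(ρg) = 1.984e+05/(1080·9.81) = 18.7 m.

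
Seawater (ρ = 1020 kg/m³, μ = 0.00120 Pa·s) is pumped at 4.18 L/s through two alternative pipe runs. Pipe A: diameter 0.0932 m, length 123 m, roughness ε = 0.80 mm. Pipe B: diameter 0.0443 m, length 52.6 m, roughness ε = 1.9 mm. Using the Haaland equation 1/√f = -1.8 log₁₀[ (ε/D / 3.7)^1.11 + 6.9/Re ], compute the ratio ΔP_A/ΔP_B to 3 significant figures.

Pipe A: V = Q/A = 0.00418/0.006822 = 0.6127 m/s; Re = 4.854e+04; ε/D = 0.00858; Haaland → f = 0.03733; ΔP_A = f(L/D)(ρV²/2) = 9433 Pa.
Pipe B: V = Q/A = 0.00418/0.001541 = 2.712 m/s; Re = 1.021e+05; ε/D = 0.0429; Haaland → f = 0.0671; ΔP_B = f(L/D)(ρV²/2) = 2.988e+05 Pa.
ΔP_A/ΔP_B = 9433/2.988e+05 = 0.0316.

ΔP_A/ΔP_B ≈ 0.0316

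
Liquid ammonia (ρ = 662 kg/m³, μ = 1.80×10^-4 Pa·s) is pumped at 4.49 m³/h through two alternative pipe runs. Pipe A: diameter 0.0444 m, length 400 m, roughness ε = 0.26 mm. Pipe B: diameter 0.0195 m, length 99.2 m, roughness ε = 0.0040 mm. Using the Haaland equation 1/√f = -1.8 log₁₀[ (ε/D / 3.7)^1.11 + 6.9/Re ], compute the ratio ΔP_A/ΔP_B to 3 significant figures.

ΔP_A/ΔP_B ≈ 0.133

Pipe A: V = Q/A = 0.001247/0.001548 = 0.8055 m/s; Re = 1.315e+05; ε/D = 0.00586; Haaland → f = 0.03253; ΔP_A = f(L/D)(ρV²/2) = 6.294e+04 Pa.
Pipe B: V = Q/A = 0.001247/0.0002986 = 4.176 m/s; Re = 2.995e+05; ε/D = 0.000205; Haaland → f = 0.0161; ΔP_B = f(L/D)(ρV²/2) = 4.73e+05 Pa.
ΔP_A/ΔP_B = 6.294e+04/4.73e+05 = 0.133.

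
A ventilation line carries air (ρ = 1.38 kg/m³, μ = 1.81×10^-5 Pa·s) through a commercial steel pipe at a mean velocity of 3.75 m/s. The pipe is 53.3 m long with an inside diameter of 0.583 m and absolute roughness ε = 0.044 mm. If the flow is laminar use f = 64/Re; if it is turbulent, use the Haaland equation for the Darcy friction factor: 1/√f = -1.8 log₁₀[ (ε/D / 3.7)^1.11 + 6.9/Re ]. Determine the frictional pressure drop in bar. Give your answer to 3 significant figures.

Reynolds number Re = ρVD/μ = 1.38 · 3.75 · 0.583 / 1.81e-05 = 1.667e+05.
Re > 4000 → turbulent. Relative roughness ε/D = 4.4e-05/0.583 = 7.55e-05. Haaland: 1/√f = -1.8 log₁₀[(7.55e-05/3.7)^1.11 + 6.9/1.667e+05] = -1.8 log₁₀[6.22e-06 + 4.14e-05] = 7.78, so f = 0.01652.
Darcy-Weisbach: ΔP = f(L/D)(ρV²/2) = 0.01652·(53.3/0.583)·(1.38·3.75²/2) = 0.01652·91.42·9.703 = 14.66 Pa.
ΔP = 14.66 Pa = 1.47×10^-4 bar.

ΔP ≈ 1.47×10^-4 bar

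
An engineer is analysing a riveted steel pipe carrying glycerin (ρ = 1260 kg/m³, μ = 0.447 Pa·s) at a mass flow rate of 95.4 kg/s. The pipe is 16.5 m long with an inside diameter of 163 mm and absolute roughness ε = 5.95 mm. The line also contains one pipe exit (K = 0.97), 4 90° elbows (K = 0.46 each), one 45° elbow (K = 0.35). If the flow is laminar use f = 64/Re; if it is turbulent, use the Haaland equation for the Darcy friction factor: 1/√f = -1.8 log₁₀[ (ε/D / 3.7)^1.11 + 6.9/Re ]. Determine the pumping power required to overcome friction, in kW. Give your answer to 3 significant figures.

P ≈ 4.42 kW

A = πD²/4 = π(0.163)²/4 = 0.02087 m²; mean velocity V = ṁ/(ρA) = 95.4/(1260 · 0.02087) = 3.628 m/s.
Reynolds number Re = ρVD/μ = 1260 · 3.628 · 0.163 / 0.447 = 1667.
Re < 2300 → laminar flow, so f = 64/Re = 64/1667 = 0.03839 (the turbulent correlation is not needed).
Total minor-loss coefficient ΣK = 1·0.97 + 4·0.46 + 1·0.35 = 3.16.
ΔP = [f·L/D + ΣK]·(ρV²/2) = [0.03839·16.5/0.163 + 3.16]·(1260·3.628²/2) = [3.886 + 3.16]·8294 = 5.844e+04 Pa.
Q = ṁ/ρ = 95.4/1260 = 0.07571 m³/s.
Pumping power P = QΔP = 0.07571·5.844e+04 = 4425 W = 4.42 kW.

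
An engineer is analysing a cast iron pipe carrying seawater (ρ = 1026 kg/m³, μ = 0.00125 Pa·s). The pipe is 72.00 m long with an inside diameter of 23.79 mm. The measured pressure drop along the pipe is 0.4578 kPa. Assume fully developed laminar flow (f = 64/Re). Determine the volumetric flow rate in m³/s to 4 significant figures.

Q ≈ 3.999×10^-5 m³/s

For laminar flow, f = 64/Re with Re = ρVD/μ, so Darcy-Weisbach reduces to ΔP = 32μLV/D². Solving for V: V = ΔP·D²/(32μL) = 457.8·(0.02379)²/(32·0.00125·72) = 0.08996 m/s.
Check: Re = ρVD/μ = 1026·0.08996·0.02379/0.00125 = 1757 < 2300, so the laminar assumption holds.
Q = V·A = 0.08996·(π/4·0.02379²) = 3.999e-05 m³/s = 3.999×10^-5 m³/s.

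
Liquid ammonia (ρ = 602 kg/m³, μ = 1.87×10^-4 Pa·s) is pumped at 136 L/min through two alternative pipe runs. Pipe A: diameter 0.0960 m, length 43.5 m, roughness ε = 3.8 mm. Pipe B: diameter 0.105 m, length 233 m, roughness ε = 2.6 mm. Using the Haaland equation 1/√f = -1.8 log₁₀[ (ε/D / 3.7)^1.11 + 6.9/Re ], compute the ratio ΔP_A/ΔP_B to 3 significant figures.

ΔP_A/ΔP_B ≈ 0.355

Pipe A: V = Q/A = 0.002267/0.007238 = 0.3132 m/s; Re = 9.678e+04; ε/D = 0.0396; Haaland → f = 0.06478; ΔP_A = f(L/D)(ρV²/2) = 866.5 Pa.
Pipe B: V = Q/A = 0.002267/0.008659 = 0.2618 m/s; Re = 8.848e+04; ε/D = 0.0248; Haaland → f = 0.05336; ΔP_B = f(L/D)(ρV²/2) = 2442 Pa.
ΔP_A/ΔP_B = 866.5/2442 = 0.355.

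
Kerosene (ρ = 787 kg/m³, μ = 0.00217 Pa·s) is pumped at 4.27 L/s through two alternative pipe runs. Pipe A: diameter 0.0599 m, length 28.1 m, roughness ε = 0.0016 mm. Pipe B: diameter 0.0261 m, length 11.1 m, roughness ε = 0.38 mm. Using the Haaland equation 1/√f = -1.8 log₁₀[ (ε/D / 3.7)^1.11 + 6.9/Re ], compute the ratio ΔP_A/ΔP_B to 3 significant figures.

ΔP_A/ΔP_B ≈ 0.0207

Pipe A: V = Q/A = 0.00427/0.002818 = 1.515 m/s; Re = 3.292e+04; ε/D = 2.67e-05; Haaland → f = 0.02286; ΔP_A = f(L/D)(ρV²/2) = 9688 Pa.
Pipe B: V = Q/A = 0.00427/0.000535 = 7.981 m/s; Re = 7.555e+04; ε/D = 0.0146; Haaland → f = 0.0439; ΔP_B = f(L/D)(ρV²/2) = 4.68e+05 Pa.
ΔP_A/ΔP_B = 9688/4.68e+05 = 0.0207.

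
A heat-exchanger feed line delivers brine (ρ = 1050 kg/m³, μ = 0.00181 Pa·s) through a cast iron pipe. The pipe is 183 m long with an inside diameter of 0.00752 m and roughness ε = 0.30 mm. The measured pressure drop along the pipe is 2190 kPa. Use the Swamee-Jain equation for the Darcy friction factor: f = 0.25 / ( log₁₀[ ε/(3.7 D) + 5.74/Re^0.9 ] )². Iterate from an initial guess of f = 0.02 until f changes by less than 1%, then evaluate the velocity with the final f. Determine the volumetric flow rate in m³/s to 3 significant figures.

Rearranging Darcy-Weisbach: V = √(2·ΔP·D/(f·L·ρ)). With ε/D = 0.0003/0.00752 = 0.0399, iterate starting from f = 0.02:
  f = 0.02 → V = √(2·2.19e+06·0.00752/(0.02·183·1050)) = 2.928 m/s; Re = ρVD/μ = 1.277e+04; f → 0.0676
  f = 0.0676 → V = 1.592 m/s; Re = 6947; f → 0.06974
  f = 0.06974 → V = 1.568 m/s; Re = 6839; f → 0.06981
Converged (Δf/f < 1%). With the final f = 0.06981: V = √(2·2.19e+06·0.00752/(0.06981·183·1050)) = 1.567 m/s.
Q = V·A = 1.567·(π/4·0.00752²) = 6.96e-05 m³/s = 6.96×10^-5 m³/s.

Q ≈ 6.96×10^-5 m³/s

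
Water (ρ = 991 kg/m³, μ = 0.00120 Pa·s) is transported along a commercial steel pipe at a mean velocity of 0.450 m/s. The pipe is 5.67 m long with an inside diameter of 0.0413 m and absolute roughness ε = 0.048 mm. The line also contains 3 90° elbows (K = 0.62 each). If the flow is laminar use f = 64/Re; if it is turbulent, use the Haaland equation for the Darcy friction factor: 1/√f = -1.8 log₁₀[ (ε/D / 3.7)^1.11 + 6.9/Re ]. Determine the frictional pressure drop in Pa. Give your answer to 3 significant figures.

Reynolds number Re = ρVD/μ = 991 · 0.45 · 0.0413 / 0.0012 = 1.535e+04.
Re > 4000 → turbulent. Relative roughness ε/D = 4.8e-05/0.0413 = 0.00116. Haaland: 1/√f = -1.8 log₁₀[(0.00116/3.7)^1.11 + 6.9/1.535e+04] = -1.8 log₁₀[0.000129 + 0.00045] = 5.827, so f = 0.02945.
Total minor-loss coefficient ΣK = 3·0.62 = 1.86.
ΔP = [f·L/D + ΣK]·(ρV²/2) = [0.02945·5.67/0.0413 + 1.86]·(991·0.45²/2) = [4.043 + 1.86]·100.3 = 592.3 Pa.

ΔP ≈ 592 Pa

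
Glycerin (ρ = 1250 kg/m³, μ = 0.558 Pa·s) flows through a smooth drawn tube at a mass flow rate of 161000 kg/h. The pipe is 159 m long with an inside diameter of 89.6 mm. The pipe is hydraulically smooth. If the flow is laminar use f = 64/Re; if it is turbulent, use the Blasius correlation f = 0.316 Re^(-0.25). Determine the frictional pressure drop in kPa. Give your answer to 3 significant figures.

ṁ = 161000 kg/h = 161000/3600 = 44.72 kg/s.
A = πD²/4 = π(0.0896)²/4 = 0.006305 m²; mean velocity V = ṁ/(ρA) = 44.72/(1250 · 0.006305) = 5.674 m/s.
Reynolds number Re = ρVD/μ = 1250 · 5.674 · 0.0896 / 0.558 = 1139.
Re < 2300 → laminar flow, so f = 64/Re = 64/1139 = 0.05619 (the turbulent correlation is not needed).
Darcy-Weisbach: ΔP = f(L/D)(ρV²/2) = 0.05619·(159/0.0896)·(1250·5.674²/2) = 0.05619·1775·2.012e+04 = 2.007e+06 Pa.
ΔP = 2.007e+06 Pa = 2010 kPa.

ΔP ≈ 2010 kPa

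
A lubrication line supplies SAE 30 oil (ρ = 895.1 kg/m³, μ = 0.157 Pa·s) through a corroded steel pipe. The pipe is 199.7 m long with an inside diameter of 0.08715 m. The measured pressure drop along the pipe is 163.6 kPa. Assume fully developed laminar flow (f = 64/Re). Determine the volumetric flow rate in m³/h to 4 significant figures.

For laminar flow, f = 64/Re with Re = ρVD/μ, so Darcy-Weisbach reduces to ΔP = 32μLV/D². Solving for V: V = ΔP·D²/(32μL) = 1.636e+05·(0.08715)²/(32·0.157·199.7) = 1.238 m/s.
Check: Re = ρVD/μ = 895.1·1.238·0.08715/0.157 = 615.4 < 2300, so the laminar assumption holds.
Q = V·A = 1.238·(π/4·0.08715²) = 0.007388 m³/s = 26.60 m³/h.

Q ≈ 26.60 m³/h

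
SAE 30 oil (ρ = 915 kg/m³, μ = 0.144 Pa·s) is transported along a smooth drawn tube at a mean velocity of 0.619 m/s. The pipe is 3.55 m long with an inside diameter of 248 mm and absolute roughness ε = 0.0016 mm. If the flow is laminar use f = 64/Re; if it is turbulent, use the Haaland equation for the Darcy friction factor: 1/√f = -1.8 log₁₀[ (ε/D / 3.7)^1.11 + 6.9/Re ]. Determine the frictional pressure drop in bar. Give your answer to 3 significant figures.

ΔP ≈ 0.00165 bar

Reynolds number Re = ρVD/μ = 915 · 0.619 · 0.248 / 0.144 = 975.4.
Re < 2300 → laminar flow, so f = 64/Re = 64/975.4 = 0.06561 (the turbulent correlation is not needed).
Darcy-Weisbach: ΔP = f(L/D)(ρV²/2) = 0.06561·(3.55/0.248)·(915·0.619²/2) = 0.06561·14.31·175.3 = 164.6 Pa.
ΔP = 164.6 Pa = 0.00165 bar.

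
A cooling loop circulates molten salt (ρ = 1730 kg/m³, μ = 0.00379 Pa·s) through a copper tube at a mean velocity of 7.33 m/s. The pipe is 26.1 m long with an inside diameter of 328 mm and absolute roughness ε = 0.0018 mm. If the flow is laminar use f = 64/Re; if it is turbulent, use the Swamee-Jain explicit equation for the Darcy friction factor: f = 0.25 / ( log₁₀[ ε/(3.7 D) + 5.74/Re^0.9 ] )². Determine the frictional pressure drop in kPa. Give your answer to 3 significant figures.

ΔP ≈ 42.8 kPa

Reynolds number Re = ρVD/μ = 1730 · 7.33 · 0.328 / 0.00379 = 1.097e+06.
Re > 4000 → turbulent. Relative roughness ε/D = 1.8e-06/0.328 = 5.49e-06. Swamee-Jain: f = 0.25/(log₁₀[5.49e-06/3.7 + 5.74/1.097e+06^0.9])² = 0.25/(log₁₀[1.48e-06 + 2.1e-05])² = 0.25/(-4.648)² = 0.01157.
Darcy-Weisbach: ΔP = f(L/D)(ρV²/2) = 0.01157·(26.1/0.328)·(1730·7.33²/2) = 0.01157·79.57·4.648e+04 = 4.28e+04 Pa.
ΔP = 4.28e+04 Pa = 42.8 kPa.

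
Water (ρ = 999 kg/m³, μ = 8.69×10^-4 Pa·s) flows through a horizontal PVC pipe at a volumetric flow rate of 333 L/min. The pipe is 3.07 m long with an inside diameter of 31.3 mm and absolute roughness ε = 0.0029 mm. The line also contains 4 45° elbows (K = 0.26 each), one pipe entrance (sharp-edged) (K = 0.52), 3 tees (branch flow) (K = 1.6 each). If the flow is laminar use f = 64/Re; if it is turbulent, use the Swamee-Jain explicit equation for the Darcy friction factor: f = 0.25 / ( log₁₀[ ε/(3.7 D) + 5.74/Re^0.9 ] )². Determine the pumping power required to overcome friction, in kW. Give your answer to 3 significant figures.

Q = 333 L/min = 333/60000 = 0.00555 m³/s.
Cross-sectional area A = πD²/4 = π(0.0313)²/4 = 0.0007694 m²; mean velocity V = Q/A = 0.00555/0.0007694 = 7.213 m/s.
Reynolds number Re = ρVD/μ = 999 · 7.213 · 0.0313 / 0.000869 = 2.595e+05.
Re > 4000 → turbulent. Relative roughness ε/D = 2.9e-06/0.0313 = 9.27e-05. Swamee-Jain: f = 0.25/(log₁₀[9.27e-05/3.7 + 5.74/2.595e+05^0.9])² = 0.25/(log₁₀[2.5e-05 + 7.69e-05])² = 0.25/(-3.991)² = 0.01569.
Total minor-loss coefficient ΣK = 4·0.26 + 1·0.52 + 3·1.6 = 6.36.
ΔP = [f·L/D + ΣK]·(ρV²/2) = [0.01569·3.07/0.0313 + 6.36]·(999·7.213²/2) = [1.539 + 6.36]·2.599e+04 = 2.053e+05 Pa.
Pumping power P = QΔP = 0.00555·2.053e+05 = 1139 W = 1.14 kW.

P ≈ 1.14 kW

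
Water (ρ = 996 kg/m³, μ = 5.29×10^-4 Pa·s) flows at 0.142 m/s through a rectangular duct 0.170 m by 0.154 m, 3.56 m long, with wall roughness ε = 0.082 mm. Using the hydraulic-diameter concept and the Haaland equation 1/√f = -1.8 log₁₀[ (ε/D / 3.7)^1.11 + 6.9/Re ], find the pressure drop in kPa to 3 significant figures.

Hydraulic diameter D_h = 4A/P = 4·(0.17·0.154)/(2·(0.17+0.154)) = 0.1047/0.648 = 0.1616 m.
Re = ρVD_h/μ = 996·0.142·0.1616/0.000529 = 4.321e+04.
ε/D_h = 8.2e-05/0.1616 = 0.000507; Haaland gives 1/√f = -1.8 log₁₀[5.16e-05+0.00016] = 6.615, so f = 0.02285.
ΔP = f(L/D_h)(ρV²/2) = 0.02285·3.56/0.1616·10.04 = 5.055 Pa.
ΔP = 0.00505 kPa.

ΔP ≈ 0.00505 kPa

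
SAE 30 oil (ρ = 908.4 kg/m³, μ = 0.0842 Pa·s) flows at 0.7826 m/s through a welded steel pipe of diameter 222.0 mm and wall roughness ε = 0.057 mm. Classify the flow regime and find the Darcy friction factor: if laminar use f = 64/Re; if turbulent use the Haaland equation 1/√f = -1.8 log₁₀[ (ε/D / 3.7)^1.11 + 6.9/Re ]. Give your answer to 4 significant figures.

Re = ρVD/μ = 908.4·0.7826·0.222/0.0842 = 1874.
Re < 2300 → laminar, so f = 64/Re = 0.03414 (roughness is irrelevant in laminar flow).

f ≈ 0.03414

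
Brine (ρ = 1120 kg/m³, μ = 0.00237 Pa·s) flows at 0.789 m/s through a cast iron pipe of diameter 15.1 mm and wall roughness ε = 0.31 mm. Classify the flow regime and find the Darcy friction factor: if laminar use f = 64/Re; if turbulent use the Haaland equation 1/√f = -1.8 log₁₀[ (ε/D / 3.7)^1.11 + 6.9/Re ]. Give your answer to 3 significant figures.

f ≈ 0.0554

Re = ρVD/μ = 1120·0.789·0.0151/0.00237 = 5630.
Re > 4000 → turbulent. ε/D = 0.00031/0.0151 = 0.0205; Haaland: 1/√f = -1.8 log₁₀[0.00313 + 0.00123] = 4.249, so f = 0.05539.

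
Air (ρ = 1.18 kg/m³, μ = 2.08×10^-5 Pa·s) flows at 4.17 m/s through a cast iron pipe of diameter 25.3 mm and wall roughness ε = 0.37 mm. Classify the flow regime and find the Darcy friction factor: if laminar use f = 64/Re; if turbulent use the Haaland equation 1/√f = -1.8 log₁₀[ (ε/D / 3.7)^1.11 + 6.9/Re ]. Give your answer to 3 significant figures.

Re = ρVD/μ = 1.18·4.17·0.0253/2.08e-05 = 5985.
Re > 4000 → turbulent. ε/D = 0.00037/0.0253 = 0.0146; Haaland: 1/√f = -1.8 log₁₀[0.00215 + 0.00115] = 4.466, so f = 0.05014.

f ≈ 0.0501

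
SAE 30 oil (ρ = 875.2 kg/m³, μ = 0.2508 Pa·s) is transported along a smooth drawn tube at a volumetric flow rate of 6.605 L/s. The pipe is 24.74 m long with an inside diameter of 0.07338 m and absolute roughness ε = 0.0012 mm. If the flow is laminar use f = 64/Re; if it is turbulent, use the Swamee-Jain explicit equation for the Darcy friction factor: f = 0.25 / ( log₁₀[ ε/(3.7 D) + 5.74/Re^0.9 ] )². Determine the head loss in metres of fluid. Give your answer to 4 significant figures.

h_f ≈ 6.708 m

Q = 6.605 L/s = 6.605/1000 = 0.006605 m³/s.
Cross-sectional area A = πD²/4 = π(0.07338)²/4 = 0.004229 m²; mean velocity V = Q/A = 0.006605/0.004229 = 1.562 m/s.
Reynolds number Re = ρVD/μ = 875.2 · 1.562 · 0.07338 / 0.251 = 399.9.
Re < 2300 → laminar flow, so f = 64/Re = 64/399.9 = 0.16 (the turbulent correlation is not needed).
Darcy-Weisbach: ΔP = f(L/D)(ρV²/2) = 0.16·(24.74/0.07338)·(875.2·1.562²/2) = 0.16·337.1·1067 = 5.759e+04 Pa.
Head loss h_f = ΔP/(ρg) = 5.759e+04/(875.2·9.81) = 6.708 m.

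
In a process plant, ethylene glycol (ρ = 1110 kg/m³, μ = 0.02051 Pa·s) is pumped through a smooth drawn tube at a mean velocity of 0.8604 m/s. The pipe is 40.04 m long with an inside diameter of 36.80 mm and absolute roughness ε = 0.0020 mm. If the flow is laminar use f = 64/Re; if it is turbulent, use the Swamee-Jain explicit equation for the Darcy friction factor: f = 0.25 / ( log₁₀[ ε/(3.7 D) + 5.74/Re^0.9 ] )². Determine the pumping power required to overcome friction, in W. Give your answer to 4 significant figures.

Reynolds number Re = ρVD/μ = 1110 · 0.8604 · 0.0368 / 0.0205 = 1714.
Re < 2300 → laminar flow, so f = 64/Re = 64/1714 = 0.03735 (the turbulent correlation is not needed).
Darcy-Weisbach: ΔP = f(L/D)(ρV²/2) = 0.03735·(40.04/0.0368)·(1110·0.8604²/2) = 0.03735·1088·410.9 = 1.67e+04 Pa.
Q = V·A = 0.8604·0.001064 = 0.0009151 m³/s.
Pumping power P = QΔP = 0.0009151·1.67e+04 = 15.279 W = 15.28 W.

P ≈ 15.28 W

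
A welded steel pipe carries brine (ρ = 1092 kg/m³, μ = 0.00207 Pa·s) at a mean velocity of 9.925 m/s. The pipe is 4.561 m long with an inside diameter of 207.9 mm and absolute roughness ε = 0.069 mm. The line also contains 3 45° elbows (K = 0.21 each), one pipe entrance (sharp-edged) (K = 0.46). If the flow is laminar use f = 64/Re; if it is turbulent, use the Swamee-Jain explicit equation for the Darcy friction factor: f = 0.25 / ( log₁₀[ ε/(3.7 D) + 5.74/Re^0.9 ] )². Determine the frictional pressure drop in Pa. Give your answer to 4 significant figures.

ΔP ≈ 77480 Pa

Reynolds number Re = ρVD/μ = 1092 · 9.925 · 0.2079 / 0.00207 = 1.089e+06.
Re > 4000 → turbulent. Relative roughness ε/D = 6.9e-05/0.2079 = 0.000332. Swamee-Jain: f = 0.25/(log₁₀[0.000332/3.7 + 5.74/1.089e+06^0.9])² = 0.25/(log₁₀[8.97e-05 + 2.12e-05])² = 0.25/(-3.955)² = 0.01598.
Total minor-loss coefficient ΣK = 3·0.21 + 1·0.46 = 1.09.
ΔP = [f·L/D + ΣK]·(ρV²/2) = [0.01598·4.561/0.2079 + 1.09]·(1092·9.925²/2) = [0.3506 + 1.09]·5.378e+04 = 7.748e+04 Pa.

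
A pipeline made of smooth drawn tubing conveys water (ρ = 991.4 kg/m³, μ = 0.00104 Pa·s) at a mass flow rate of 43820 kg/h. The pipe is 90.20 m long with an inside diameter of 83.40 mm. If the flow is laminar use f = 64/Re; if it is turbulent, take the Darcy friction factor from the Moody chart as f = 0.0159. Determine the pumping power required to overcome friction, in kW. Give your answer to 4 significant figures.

P ≈ 0.5287 kW

ṁ = 43820 kg/h = 43820/3600 = 12.17 kg/s.
A = πD²/4 = π(0.0834)²/4 = 0.005463 m²; mean velocity V = ṁ/(ρA) = 12.17/(991.4 · 0.005463) = 2.247 m/s.
Reynolds number Re = ρVD/μ = 991.4 · 2.247 · 0.0834 / 0.00104 = 1.787e+05.
Re > 4000 → turbulent; use the Moody-chart value f = 0.0159.
Darcy-Weisbach: ΔP = f(L/D)(ρV²/2) = 0.0159·(90.2/0.0834)·(991.4·2.247²/2) = 0.0159·1082·2504 = 4.306e+04 Pa.
Q = ṁ/ρ = 12.17/991.4 = 0.01228 m³/s.
Pumping power P = QΔP = 0.01228·4.306e+04 = 528.66 W = 0.5287 kW.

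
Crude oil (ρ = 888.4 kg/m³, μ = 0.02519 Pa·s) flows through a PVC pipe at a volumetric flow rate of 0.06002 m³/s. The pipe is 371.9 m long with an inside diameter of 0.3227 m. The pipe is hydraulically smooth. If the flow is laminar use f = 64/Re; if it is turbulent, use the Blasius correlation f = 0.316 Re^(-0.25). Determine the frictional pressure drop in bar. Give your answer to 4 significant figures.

ΔP ≈ 0.09113 bar

Cross-sectional area A = πD²/4 = π(0.3227)²/4 = 0.08179 m²; mean velocity V = Q/A = 0.06002/0.08179 = 0.7339 m/s.
Reynolds number Re = ρVD/μ = 888.4 · 0.7339 · 0.3227 / 0.0252 = 8352.
Re > 4000 → turbulent. Smooth-pipe (Blasius): f = 0.316 Re^(-0.25) = 0.316/(8352)^0.25 = 0.03306.
Darcy-Weisbach: ΔP = f(L/D)(ρV²/2) = 0.03306·(371.9/0.3227)·(888.4·0.7339²/2) = 0.03306·1152·239.2 = 9113 Pa.
ΔP = 9113 Pa = 0.09113 bar.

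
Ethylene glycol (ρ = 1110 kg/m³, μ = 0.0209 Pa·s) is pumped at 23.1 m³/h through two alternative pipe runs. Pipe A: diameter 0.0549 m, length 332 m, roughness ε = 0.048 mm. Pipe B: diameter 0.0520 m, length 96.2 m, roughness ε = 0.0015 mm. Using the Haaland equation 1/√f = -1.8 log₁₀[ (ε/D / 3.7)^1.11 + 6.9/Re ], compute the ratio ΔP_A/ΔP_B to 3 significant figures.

Pipe A: V = Q/A = 0.006417/0.002367 = 2.711 m/s; Re = 7904; ε/D = 0.000874; Haaland → f = 0.03397; ΔP_A = f(L/D)(ρV²/2) = 8.376e+05 Pa.
Pipe B: V = Q/A = 0.006417/0.002124 = 3.021 m/s; Re = 8344; ε/D = 2.88e-05; Haaland → f = 0.03251; ΔP_B = f(L/D)(ρV²/2) = 3.047e+05 Pa.
ΔP_A/ΔP_B = 8.376e+05/3.047e+05 = 2.75.

ΔP_A/ΔP_B ≈ 2.75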